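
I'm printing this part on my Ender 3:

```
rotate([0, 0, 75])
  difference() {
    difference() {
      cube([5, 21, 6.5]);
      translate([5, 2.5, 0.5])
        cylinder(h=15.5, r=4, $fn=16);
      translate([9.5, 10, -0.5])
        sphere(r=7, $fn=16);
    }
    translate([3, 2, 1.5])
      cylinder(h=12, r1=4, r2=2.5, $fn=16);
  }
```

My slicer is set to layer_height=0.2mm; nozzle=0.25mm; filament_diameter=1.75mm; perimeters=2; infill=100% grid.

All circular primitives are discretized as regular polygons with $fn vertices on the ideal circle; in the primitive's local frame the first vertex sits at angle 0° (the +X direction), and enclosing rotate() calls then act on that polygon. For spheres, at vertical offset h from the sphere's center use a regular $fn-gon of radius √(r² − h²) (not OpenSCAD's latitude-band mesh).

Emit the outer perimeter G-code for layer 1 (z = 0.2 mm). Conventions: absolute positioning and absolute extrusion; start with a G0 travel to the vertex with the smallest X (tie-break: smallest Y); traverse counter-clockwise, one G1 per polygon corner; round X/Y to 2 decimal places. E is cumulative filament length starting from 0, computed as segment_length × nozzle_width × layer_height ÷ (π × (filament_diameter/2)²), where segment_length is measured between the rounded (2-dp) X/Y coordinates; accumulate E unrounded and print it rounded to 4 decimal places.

G0 X-20.28 Y5.44 Z0.20
G1 X0.00 Y0.00 E0.4365
G1 X1.29 Y4.83 E0.5404
G1 X-3.33 Y6.07 E0.6398
G1 X-3.72 Y5.73 E0.6506
G1 X-6.29 Y4.86 E0.7070
G1 X-9.00 Y5.04 E0.7635
G1 X-11.44 Y6.24 E0.8200
G1 X-13.23 Y8.28 E0.8764
G1 X-13.40 Y8.77 E0.8872
G1 X-18.99 Y10.26 E1.0074
G1 X-20.28 Y5.44 E1.1112

At z = 0.2 mm: the cube (footprint 5×21) is included at this height; the cylinder at (5, 2.5) does not reach this height (z outside [0.5, 16]); the sphere at (9.5, 10): section is a regular 16-gon, circumradius = √(r²−h²) = √(7²−0.7²) = 6.965; After the difference (first − rest): starting from the 5×21 cube, the r=7 sphere at (9.5, 10) partially overlaps it — only the 17.18 mm² overlap (of its 148.51 mm²) is removed, clipping the outline — 1 connected region; the cone at (3, 2) is absent (z outside [1.5, 13.5]); After the difference (first − rest): none of the subtracted shapes is present at this height, so the result so far is unchanged — 1 connected region; (rotated 75° about Z; rotation is an isometry so areas/perimeters/island counts are preserved). The outline is a single polygon with 11 vertices. Extrusion per mm of travel: 0.25 × 0.2 / (π × 0.875²) = 0.020788. Accumulating E over each segment gives final E = 1.1112.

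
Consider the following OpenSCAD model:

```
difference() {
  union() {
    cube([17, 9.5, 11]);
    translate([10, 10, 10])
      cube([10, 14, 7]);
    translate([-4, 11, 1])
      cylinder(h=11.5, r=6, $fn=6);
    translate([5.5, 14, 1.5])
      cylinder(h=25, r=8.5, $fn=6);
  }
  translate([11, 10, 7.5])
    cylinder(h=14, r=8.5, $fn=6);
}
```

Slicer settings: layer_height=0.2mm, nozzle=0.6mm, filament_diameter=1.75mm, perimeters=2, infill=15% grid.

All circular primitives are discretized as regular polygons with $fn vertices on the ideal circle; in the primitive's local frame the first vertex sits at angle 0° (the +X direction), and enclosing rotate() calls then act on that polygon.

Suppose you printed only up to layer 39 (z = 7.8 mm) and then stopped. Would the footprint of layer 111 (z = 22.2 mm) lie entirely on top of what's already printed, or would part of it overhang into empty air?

part overhangs

Compare the two slices. At z = 7.8: the cube (footprint 17×9.5) is included at this height (area 161.50 mm²); the cube at (10, 10) is not intersected at this z (z outside [10, 17]); the r=6 cylinder at (-4, 11) gives a regular 6-gon of circumradius 6 (constant along its height) (area = (6/2)·6.000²·sin(360°/6) = 93.53 mm²); the r=8.5 cylinder at (5.5, 14) gives a regular 6-gon of circumradius 8.5 (constant along its height) (area = (6/2)·8.500²·sin(360°/6) = 187.71 mm²); Combining (union): the regions partially overlap — summed areas 442.74 mm² minus the doubly-counted overlap 47.96 mm² gives 394.78 mm² — area = 394.78 mm²; the r=8.5 cylinder at (11, 10) gives a regular 6-gon of circumradius 8.5 (constant along its height) (area = (6/2)·8.500²·sin(360°/6) = 187.71 mm²); After the difference (first − rest): starting from the result so far (394.78 mm²), the r=8.5 cylinder at (11, 10) partially overlaps it — only the 146.85 mm² overlap (of its 187.71 mm²) is removed, clipping the outline — area = 247.94 mm². At z = 22.2: the cube is absent (z outside [0, 11]); the cube at (10, 10) does not reach this height (z outside [10, 17]); the cylinder at (-4, 11) is absent (z outside [1, 12.5]); the r=8.5 cylinder at (5.5, 14) gives a regular 6-gon of circumradius 8.5 (constant along its height) (area = (6/2)·8.500²·sin(360°/6) = 187.71 mm²); Combining (union): only the r=8.5 cylinder at (5.5, 14) is present, so the union is just that shape — area = 187.71 mm²; the cylinder at (11, 10) is not intersected at this z (z outside [7.5, 21.5]); Subtracting the remaining from the first: none of the subtracted shapes is present at this height, so the result so far is unchanged — area = 187.71 mm². Checking containment: at z = 22.2 the cross-section extends beyond the z = 7.8 cross-section by about 85.50 mm².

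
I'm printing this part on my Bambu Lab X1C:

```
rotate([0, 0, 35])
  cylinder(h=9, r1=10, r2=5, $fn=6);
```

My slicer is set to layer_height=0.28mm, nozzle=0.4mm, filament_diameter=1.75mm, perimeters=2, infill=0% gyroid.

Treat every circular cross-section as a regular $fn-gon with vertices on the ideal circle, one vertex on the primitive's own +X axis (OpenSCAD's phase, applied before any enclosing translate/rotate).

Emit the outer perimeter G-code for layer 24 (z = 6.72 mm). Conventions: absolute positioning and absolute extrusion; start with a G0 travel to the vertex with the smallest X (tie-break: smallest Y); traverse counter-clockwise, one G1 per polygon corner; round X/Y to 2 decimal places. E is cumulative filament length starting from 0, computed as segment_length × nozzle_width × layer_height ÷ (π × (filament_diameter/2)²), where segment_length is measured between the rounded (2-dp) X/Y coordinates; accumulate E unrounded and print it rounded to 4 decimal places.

At z = 6.72 mm: the cone contributes a regular 6-gon of circumradius 6.267 (interpolated between r1=10 and r2=5 at t=0.747); (rotated 35° about Z; rotation is an isometry so areas/perimeters/island counts are preserved). The outline is a single polygon with 6 vertices. Extrusion per mm of travel: 0.4 × 0.28 / (π × 0.875²) = 0.046564. Accumulating E over each segment gives final E = 1.7502.

G0 X-5.68 Y2.65 Z6.72
G1 X-5.13 Y-3.59 E0.2917
G1 X0.55 Y-6.24 E0.5835
G1 X5.68 Y-2.65 E0.8751
G1 X5.13 Y3.59 E1.1668
G1 X-0.55 Y6.24 E1.4586
G1 X-5.68 Y2.65 E1.7502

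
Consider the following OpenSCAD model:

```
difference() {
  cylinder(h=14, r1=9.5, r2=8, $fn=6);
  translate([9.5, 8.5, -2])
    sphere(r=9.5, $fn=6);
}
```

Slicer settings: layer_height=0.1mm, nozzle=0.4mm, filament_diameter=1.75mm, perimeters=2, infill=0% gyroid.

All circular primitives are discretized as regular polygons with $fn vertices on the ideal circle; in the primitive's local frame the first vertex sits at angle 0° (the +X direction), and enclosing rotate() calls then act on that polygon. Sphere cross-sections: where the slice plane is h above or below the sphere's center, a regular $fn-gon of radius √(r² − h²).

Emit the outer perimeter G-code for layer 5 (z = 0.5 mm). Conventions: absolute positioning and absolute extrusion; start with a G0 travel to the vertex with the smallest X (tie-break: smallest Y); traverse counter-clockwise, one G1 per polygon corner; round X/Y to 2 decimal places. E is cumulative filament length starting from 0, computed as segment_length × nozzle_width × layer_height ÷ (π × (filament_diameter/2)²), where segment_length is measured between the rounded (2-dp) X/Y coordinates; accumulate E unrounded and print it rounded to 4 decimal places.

At z = 0.5 mm: the cone: at t=0.036 of its height the radius interpolates to r₁+(r₂−r₁)t = 9.446, giving a regular 6-gon of that circumradius; the r=9.5 sphere at (9.5, 8.5) slices to a regular 6-gon of circumradius 9.165 (√(r²−h²) with h=2.5 from center); After the difference (first − rest): starting from the cone, the r=9.5 sphere at (9.5, 8.5) partially overlaps it — only the 32.03 mm² overlap (of its 218.24 mm²) is removed, clipping the outline — 1 connected region. The outline is a single polygon with 8 vertices. Extrusion per mm of travel: 0.4 × 0.1 / (π × 0.875²) = 0.016630. Accumulating E over each segment gives final E = 0.9425.

G0 X-9.45 Y0.00 Z0.50
G1 X-4.72 Y-8.18 E0.1571
G1 X4.72 Y-8.18 E0.3141
G1 X9.45 Y0.00 E0.4713
G1 X9.12 Y0.56 E0.4821
G1 X4.92 Y0.56 E0.5519
G1 X0.52 Y8.18 E0.6983
G1 X-4.72 Y8.18 E0.7854
G1 X-9.45 Y0.00 E0.9425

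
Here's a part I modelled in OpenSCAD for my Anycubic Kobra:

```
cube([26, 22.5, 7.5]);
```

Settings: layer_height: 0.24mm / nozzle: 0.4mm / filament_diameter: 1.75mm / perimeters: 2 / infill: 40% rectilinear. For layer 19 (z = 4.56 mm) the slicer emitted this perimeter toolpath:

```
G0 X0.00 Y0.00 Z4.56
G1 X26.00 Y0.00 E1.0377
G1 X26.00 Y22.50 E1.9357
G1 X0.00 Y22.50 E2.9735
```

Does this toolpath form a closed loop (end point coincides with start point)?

Start point (G0): (0.00, 0.00). End point (last G1): the path does not return to the start — open.

no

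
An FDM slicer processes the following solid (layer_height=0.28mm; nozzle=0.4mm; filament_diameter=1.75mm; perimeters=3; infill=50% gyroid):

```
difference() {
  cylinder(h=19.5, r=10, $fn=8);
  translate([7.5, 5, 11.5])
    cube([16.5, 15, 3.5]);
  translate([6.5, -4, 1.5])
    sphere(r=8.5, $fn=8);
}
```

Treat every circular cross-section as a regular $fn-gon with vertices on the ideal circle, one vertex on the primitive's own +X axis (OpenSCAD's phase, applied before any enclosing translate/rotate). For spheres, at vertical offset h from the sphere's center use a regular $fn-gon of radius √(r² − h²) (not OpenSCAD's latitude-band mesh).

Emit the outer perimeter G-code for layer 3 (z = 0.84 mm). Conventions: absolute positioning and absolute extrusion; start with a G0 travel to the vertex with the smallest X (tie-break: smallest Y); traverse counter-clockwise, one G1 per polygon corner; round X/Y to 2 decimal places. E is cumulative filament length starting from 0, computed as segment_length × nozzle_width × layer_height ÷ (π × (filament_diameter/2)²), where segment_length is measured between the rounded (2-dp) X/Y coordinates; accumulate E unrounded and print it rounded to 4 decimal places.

At z = 0.84 mm: the r=10 cylinder gives a regular 8-gon of circumradius 10 (constant along its height); the cube at (7.5, 5) is absent (z outside [11.5, 15]); the sphere at (6.5, -4): section is a regular 8-gon, circumradius = √(r²−h²) = √(8.5²−0.66²) = 8.474; Subtracting the remaining from the first: starting from the r=10 cylinder, the r=8.5 sphere at (6.5, -4) partially overlaps it — only the 110.76 mm² overlap (of its 203.12 mm²) is removed, clipping the outline — 1 connected region. The outline is a single polygon with 11 vertices. Extrusion per mm of travel: 0.4 × 0.28 / (π × 0.875²) = 0.046564. Accumulating E over each segment gives final E = 2.9737.

G0 X-10.00 Y0.00 Z0.84
G1 X-7.07 Y-7.07 E0.3564
G1 X0.00 Y-10.00 E0.7127
G1 X0.44 Y-9.82 E0.7349
G1 X-1.97 Y-4.00 E1.0282
G1 X0.51 Y1.99 E1.3301
G1 X6.50 Y4.47 E1.6319
G1 X8.49 Y3.65 E1.7322
G1 X7.07 Y7.07 E1.9046
G1 X0.00 Y10.00 E2.2609
G1 X-7.07 Y7.07 E2.6173
G1 X-10.00 Y0.00 E2.9737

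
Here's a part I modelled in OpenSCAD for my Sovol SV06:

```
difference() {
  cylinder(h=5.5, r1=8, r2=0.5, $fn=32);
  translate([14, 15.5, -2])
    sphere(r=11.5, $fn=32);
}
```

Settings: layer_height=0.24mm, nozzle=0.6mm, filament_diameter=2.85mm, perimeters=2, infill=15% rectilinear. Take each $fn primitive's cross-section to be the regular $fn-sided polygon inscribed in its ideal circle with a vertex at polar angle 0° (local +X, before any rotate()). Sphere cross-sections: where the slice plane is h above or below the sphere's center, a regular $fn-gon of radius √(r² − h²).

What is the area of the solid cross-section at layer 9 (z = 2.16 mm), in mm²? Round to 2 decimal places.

79.75 mm²

At z = 2.16 mm: the cone contributes a regular 32-gon of circumradius 5.055 (interpolated between r1=8 and r2=0.5 at t=0.393) (area = (32/2)·5.055²·sin(360°/32) = 79.75 mm²); the r=11.5 sphere at (14, 15.5) slices to a regular 32-gon of circumradius 10.721 (√(r²−h²) with h=4.16 from center) (area = (32/2)·10.721²·sin(360°/32) = 358.79 mm²); Taking the first minus the rest: starting from the cone (79.75 mm²), the r=11.5 sphere at (14, 15.5) misses the remaining region (no effect) — area = 79.75 mm². Overall, the cross-section is a single solid region. Net area = 79.75 mm².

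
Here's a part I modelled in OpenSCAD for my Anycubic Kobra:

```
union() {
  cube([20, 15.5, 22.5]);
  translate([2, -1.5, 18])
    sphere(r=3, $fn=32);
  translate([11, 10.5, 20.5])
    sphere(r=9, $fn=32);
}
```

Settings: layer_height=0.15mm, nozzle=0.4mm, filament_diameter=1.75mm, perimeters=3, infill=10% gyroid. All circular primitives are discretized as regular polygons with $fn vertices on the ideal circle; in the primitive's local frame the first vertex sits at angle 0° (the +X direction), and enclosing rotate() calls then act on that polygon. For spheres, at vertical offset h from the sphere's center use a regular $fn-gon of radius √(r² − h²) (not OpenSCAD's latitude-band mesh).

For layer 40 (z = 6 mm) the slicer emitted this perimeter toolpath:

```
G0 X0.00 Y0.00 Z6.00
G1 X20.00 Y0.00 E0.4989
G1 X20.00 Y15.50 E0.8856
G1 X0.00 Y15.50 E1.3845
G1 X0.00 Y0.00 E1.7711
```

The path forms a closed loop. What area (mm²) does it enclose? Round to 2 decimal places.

Apply the shoelace formula to the sequence of (X, Y) vertices; enclosed area = 310.00 mm².

310.00 mm²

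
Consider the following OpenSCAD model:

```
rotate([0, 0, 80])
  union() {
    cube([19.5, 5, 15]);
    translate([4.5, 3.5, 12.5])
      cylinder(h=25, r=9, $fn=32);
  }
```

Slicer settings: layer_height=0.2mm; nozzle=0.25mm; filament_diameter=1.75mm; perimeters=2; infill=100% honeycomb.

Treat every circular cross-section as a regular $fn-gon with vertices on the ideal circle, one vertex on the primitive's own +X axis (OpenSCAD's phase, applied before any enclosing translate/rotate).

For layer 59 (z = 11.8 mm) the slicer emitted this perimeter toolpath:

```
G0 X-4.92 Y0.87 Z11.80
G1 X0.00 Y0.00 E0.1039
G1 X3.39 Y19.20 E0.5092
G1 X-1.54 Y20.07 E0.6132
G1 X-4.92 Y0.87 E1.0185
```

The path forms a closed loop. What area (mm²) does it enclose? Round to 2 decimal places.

Apply the shoelace formula to the sequence of (X, Y) vertices; enclosed area = 97.50 mm².

97.50 mm²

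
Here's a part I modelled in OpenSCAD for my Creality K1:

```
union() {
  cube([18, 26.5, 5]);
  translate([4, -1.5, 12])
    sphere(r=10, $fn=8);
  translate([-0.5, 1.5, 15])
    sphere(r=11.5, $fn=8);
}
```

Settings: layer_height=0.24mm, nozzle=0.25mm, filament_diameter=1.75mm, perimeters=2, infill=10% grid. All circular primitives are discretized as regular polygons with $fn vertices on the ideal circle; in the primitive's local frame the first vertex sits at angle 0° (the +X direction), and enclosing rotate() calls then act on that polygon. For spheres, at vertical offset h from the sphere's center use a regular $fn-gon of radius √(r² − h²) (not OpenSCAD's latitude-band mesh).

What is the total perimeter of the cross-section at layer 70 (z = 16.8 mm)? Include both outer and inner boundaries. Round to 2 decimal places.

At z = 16.8 mm: the cube does not reach this height (z outside [0, 5]); the r=10 sphere at (4, -1.5) contributes a regular 8-gon of circumradius √(10²−4.8²) = 8.773 (perimeter = 2·8·8.773·sin(180°/8) = 53.71 mm); the r=11.5 sphere at (-0.5, 1.5) contributes a regular 8-gon of circumradius √(11.5²−1.8²) = 11.358 (perimeter = 2·8·11.358·sin(180°/8) = 69.55 mm); Merging all regions: the regions partially overlap (shared area 177.71 mm²), so the edge portions inside another operand are dropped and the merged outline is re-measured after clipping — boundary = 74.22 mm. Overall, the cross-section is a single solid region. Total boundary length (outer) = 74.22 mm.

74.22 mm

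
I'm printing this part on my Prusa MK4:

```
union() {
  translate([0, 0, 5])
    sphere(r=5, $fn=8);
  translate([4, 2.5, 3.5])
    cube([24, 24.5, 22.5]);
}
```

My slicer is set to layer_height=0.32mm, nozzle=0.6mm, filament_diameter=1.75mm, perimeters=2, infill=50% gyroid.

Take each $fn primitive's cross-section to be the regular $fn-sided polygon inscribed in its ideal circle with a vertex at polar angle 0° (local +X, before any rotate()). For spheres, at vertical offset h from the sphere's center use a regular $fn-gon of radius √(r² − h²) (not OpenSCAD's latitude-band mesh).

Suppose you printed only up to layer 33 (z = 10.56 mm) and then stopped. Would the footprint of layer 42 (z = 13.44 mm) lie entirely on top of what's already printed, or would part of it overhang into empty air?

entirely on top

Compare the two slices. At z = 10.56: the sphere does not reach this height (|z−center|=5.560 > r=5); the 24×24.5 cube at (4, 2.5) contributes its full rectangle (area 588.00 mm²); Merging all regions: only the 24×24.5 cube at (4, 2.5) is present, so the union is just that shape — area = 588.00 mm². At z = 13.44: the sphere is not intersected at this z (|z−center|=8.440 > r=5); the cube at (4, 2.5) (footprint 24×24.5) is included at this height (area 588.00 mm²); Merging all regions: only the 24×24.5 cube at (4, 2.5) is present, so the union is just that shape — area = 588.00 mm². Checking containment: the cross-section at z = 13.44 is a subset of the cross-section at z = 10.56.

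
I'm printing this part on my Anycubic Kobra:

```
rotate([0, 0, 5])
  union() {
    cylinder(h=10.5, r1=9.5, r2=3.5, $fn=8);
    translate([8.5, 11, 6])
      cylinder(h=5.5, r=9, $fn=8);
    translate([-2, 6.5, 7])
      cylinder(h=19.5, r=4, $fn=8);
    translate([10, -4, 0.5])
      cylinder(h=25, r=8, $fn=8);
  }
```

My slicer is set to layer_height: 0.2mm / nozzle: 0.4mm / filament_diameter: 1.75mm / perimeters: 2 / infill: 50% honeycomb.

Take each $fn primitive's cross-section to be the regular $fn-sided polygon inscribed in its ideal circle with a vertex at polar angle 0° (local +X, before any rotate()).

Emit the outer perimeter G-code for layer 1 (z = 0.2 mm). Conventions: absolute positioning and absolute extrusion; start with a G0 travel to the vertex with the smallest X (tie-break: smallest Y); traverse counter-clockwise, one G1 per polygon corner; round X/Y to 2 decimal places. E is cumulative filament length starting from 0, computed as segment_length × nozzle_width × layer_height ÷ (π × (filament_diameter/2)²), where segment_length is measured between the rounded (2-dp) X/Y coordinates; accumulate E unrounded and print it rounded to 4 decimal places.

At z = 0.2 mm: the cone (r1=9.5→r2=3.5) has section circumradius 9.386 here — a regular 8-gon; the cylinder at (8.5, 11) does not reach this height (z outside [6, 11.5]); the cylinder at (-2, 6.5) does not reach this height (z outside [7, 26.5]); the cylinder at (10, -4) is absent (z outside [0.5, 25.5]); Taking the union: only the cone is present, so the union is just that shape — 1 connected region; (rotated 5° about Z; rotation is an isometry so areas/perimeters/island counts are preserved). The outline is a single polygon with 8 vertices. Extrusion per mm of travel: 0.4 × 0.2 / (π × 0.875²) = 0.033260. Accumulating E over each segment gives final E = 1.9112.

G0 X-9.35 Y-0.82 Z0.20
G1 X-6.03 Y-7.19 E0.2389
G1 X0.82 Y-9.35 E0.4778
G1 X7.19 Y-6.03 E0.7167
G1 X9.35 Y0.82 E0.9556
G1 X6.03 Y7.19 E1.1945
G1 X-0.82 Y9.35 E1.4334
G1 X-7.19 Y6.03 E1.6723
G1 X-9.35 Y-0.82 E1.9112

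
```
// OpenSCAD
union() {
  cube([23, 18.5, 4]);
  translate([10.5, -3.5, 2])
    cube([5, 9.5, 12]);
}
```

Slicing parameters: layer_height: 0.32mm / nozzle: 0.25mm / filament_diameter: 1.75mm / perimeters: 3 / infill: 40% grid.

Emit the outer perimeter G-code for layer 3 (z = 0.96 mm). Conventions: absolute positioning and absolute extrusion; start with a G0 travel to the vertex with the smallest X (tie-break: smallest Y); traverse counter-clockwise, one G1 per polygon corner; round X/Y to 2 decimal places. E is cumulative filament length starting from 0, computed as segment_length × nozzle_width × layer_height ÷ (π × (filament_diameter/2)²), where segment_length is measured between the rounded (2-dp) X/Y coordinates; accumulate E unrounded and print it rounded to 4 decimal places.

At z = 0.96 mm: the cube (footprint 23×18.5) is included at this height; the cube at (10.5, -3.5) does not reach this height (z outside [2, 14]); Taking the union: only the 23×18.5 cube is present, so the union is just that shape — 1 connected region. The outline is a single polygon with 4 vertices. Extrusion per mm of travel: 0.25 × 0.32 / (π × 0.875²) = 0.033260. Accumulating E over each segment gives final E = 2.7606.

G0 X0.00 Y0.00 Z0.96
G1 X23.00 Y0.00 E0.7650
G1 X23.00 Y18.50 E1.3803
G1 X0.00 Y18.50 E2.1453
G1 X0.00 Y0.00 E2.7606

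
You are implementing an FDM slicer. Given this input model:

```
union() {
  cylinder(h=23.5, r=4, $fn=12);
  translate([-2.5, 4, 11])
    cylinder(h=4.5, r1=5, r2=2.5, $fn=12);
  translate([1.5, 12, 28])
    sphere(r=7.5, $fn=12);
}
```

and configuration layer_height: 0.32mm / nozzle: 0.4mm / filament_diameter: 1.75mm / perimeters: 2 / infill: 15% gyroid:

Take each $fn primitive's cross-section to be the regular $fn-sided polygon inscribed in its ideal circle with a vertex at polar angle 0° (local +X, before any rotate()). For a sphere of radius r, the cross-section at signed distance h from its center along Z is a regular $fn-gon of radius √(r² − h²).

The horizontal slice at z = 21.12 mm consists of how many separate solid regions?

At z = 21.12 mm: the r=4 cylinder gives a regular 12-gon of circumradius 4 (constant along its height); the cone at (-2.5, 4) does not reach this height (z outside [11, 15.5]); the sphere at (1.5, 12): section is a regular 12-gon, circumradius = √(r²−h²) = √(7.5²−6.88²) = 2.986; Combining (union): the 2 present regions are separate (no shared area or edge), so areas and boundary lengths simply add and each stays a separate island — 2 connected regions. The result has 2 disconnected regions.

2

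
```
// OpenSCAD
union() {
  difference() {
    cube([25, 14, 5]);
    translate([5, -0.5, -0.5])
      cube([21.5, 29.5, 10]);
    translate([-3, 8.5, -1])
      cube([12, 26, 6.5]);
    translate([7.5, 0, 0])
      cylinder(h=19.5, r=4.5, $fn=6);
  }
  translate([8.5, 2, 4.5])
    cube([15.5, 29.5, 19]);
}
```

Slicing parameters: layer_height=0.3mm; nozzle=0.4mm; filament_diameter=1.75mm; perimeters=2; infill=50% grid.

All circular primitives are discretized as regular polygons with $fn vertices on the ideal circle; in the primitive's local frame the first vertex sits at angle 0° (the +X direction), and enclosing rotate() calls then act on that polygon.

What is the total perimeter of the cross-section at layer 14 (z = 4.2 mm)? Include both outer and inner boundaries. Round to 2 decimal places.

At z = 4.2 mm: the cube (footprint 25×14) is included at this height (perimeter 78.00 mm); the 21.5×29.5 cube at (5, -0.5) contributes its full rectangle (perimeter 102.00 mm); the cube at (-3, 8.5) is present — its section is the full 12×26 rectangle (perimeter 76.00 mm); the cylinder at (7.5, 0): section is a regular 6-gon, circumradius r=4.5 (perimeter = 2·6·4.500·sin(180°/6) = 27.00 mm); Taking the first minus the rest: starting from the 25×14 cube, the 21.5×29.5 cube at (5, -0.5) partially overlaps it — only the 280.00 mm² overlap (of its 634.25 mm²) is removed, clipping the outline; the 12×26 cube at (-3, 8.5) partially overlaps it — only the 27.50 mm² overlap (of its 312.00 mm²) is removed, clipping the outline; the r=4.5 cylinder at (7.5, 0) partially overlaps it — only the 3.46 mm² overlap (of its 52.61 mm²) is removed, clipping the outline — boundary = 25.54 mm; the cube at (8.5, 2) is not intersected at this z (z outside [4.5, 23.5]); Merging all regions: only the result so far is present, so the union is just that shape — boundary = 25.54 mm. Overall, the cross-section is a single solid region. Total boundary length (outer) = 25.54 mm.

25.54 mm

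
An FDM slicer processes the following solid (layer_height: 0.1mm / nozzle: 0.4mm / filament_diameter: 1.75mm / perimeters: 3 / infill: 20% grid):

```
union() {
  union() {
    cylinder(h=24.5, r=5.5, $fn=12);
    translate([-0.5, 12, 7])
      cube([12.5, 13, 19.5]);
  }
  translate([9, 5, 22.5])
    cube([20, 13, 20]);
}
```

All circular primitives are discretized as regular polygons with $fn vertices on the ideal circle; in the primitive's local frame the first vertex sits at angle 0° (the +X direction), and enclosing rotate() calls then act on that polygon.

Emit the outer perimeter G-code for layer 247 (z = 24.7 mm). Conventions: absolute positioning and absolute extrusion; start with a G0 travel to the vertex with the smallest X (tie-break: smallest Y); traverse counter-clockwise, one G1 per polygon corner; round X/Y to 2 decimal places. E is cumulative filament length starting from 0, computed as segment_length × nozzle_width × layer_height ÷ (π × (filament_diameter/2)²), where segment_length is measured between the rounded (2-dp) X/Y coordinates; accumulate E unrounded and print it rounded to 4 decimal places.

G0 X-0.50 Y12.00 Z24.70
G1 X9.00 Y12.00 E0.1580
G1 X9.00 Y5.00 E0.2744
G1 X29.00 Y5.00 E0.6070
G1 X29.00 Y18.00 E0.8232
G1 X12.00 Y18.00 E1.1059
G1 X12.00 Y25.00 E1.2223
G1 X-0.50 Y25.00 E1.4302
G1 X-0.50 Y12.00 E1.6464

At z = 24.7 mm: the cylinder is not intersected at this z (z outside [0, 24.5]); the cube at (-0.5, 12) is present — its section is the full 12.5×13 rectangle; Merging all regions: only the 12.5×13 cube at (-0.5, 12) is present, so the union is just that shape — 1 connected region; the cube at (9, 5) is present — its section is the full 20×13 rectangle; Combining (union): the regions partially overlap (shared area 18.00 mm²), so overlapping operands fuse into one piece — 1 connected region. The outline is a single polygon with 8 vertices. Extrusion per mm of travel: 0.4 × 0.1 / (π × 0.875²) = 0.016630. Accumulating E over each segment gives final E = 1.6464.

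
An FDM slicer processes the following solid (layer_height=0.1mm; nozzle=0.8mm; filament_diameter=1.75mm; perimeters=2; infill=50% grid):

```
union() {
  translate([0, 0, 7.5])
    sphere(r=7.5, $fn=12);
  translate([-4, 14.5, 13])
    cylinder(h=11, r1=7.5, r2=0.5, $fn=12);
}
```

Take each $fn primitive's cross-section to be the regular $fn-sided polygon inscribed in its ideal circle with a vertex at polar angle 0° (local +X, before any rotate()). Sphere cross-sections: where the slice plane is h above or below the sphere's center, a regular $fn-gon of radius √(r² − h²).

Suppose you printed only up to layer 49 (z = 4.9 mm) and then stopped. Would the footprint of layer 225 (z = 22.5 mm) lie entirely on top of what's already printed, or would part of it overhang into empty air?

Compare the two slices. At z = 4.9: the r=7.5 sphere contributes a regular 12-gon of circumradius √(7.5²−2.6²) = 7.035 (area = (12/2)·7.035²·sin(360°/12) = 148.47 mm²); the cone at (-4, 14.5) is not intersected at this z (z outside [13, 24]); Merging all regions: only the r=7.5 sphere is present, so the union is just that shape — area = 148.47 mm². At z = 22.5: the sphere is absent (|z−center|=15.000 > r=7.5); the cone at (-4, 14.5) contributes a regular 12-gon of circumradius 1.455 (interpolated between r1=7.5 and r2=0.5 at t=0.864) (area = (12/2)·1.455²·sin(360°/12) = 6.35 mm²); Merging all regions: only the cone at (-4, 14.5) is present, so the union is just that shape — area = 6.35 mm². Checking containment: at z = 22.5 the cross-section extends beyond the z = 4.9 cross-section by about 6.35 mm².

part overhangs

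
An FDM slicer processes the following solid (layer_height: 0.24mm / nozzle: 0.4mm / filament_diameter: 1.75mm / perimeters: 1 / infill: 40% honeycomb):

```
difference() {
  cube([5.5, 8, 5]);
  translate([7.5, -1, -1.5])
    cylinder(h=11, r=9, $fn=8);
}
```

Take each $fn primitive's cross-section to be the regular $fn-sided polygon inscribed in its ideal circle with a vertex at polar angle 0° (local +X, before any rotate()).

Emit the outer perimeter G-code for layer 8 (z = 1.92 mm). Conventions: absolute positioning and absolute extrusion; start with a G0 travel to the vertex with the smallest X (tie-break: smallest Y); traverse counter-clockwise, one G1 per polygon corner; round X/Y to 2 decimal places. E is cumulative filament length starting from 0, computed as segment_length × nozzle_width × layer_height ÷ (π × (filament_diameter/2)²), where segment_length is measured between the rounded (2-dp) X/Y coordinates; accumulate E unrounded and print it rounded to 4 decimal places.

G0 X0.00 Y2.62 Z1.92
G1 X1.14 Y5.36 E0.1184
G1 X5.50 Y7.17 E0.3069
G1 X5.50 Y8.00 E0.3400
G1 X0.00 Y8.00 E0.5595
G1 X0.00 Y2.62 E0.7742

At z = 1.92 mm: the cube (footprint 5.5×8) is included at this height; the r=9 cylinder at (7.5, -1) gives a regular 8-gon of circumradius 9 (constant along its height); Subtracting the remaining from the first: starting from the 5.5×8 cube, the r=9 cylinder at (7.5, -1) partially overlaps it — only the 31.89 mm² overlap (of its 229.10 mm²) is removed, clipping the outline — 1 connected region. The outline is a single polygon with 5 vertices. Extrusion per mm of travel: 0.4 × 0.24 / (π × 0.875²) = 0.039912. Accumulating E over each segment gives final E = 0.7742.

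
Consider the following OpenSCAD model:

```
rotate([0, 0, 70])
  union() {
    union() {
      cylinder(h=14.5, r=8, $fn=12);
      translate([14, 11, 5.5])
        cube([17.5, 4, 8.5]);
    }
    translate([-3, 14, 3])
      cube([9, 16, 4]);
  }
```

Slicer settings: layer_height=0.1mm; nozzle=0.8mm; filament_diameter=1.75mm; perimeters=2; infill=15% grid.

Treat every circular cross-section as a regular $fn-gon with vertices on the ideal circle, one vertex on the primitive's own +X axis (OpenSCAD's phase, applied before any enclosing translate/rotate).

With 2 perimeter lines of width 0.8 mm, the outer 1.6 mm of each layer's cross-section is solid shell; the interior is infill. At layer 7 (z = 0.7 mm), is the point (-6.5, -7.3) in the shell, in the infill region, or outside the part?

outside

At z = 0.7 mm: the r=8 cylinder contributes a regular 12-gon of circumradius 8; the cube at (14, 11) is not intersected at this z (z outside [5.5, 14]); Taking the union: only the r=8 cylinder is present, so the union is just that shape — 1 connected region; the cube at (-3, 14) is not intersected at this z (z outside [3, 7]); Merging all regions: only that combined region is present, so the union is just that shape — 1 connected region; (rotated 70° about Z; rotation is an isometry so areas/perimeters/island counts are preserved). Overall, the cross-section is a single solid region. Undo the 70° rotation: the query point maps to (-9.083, 3.611) in the un-rotated model frame. The nearest boundary edge runs (-6.93, 4.00)→(-8.00, 0.00); distance from the point to it = 1.98 mm. The point is not inside any of the regions above, so it lies outside the cross-section (1.98 mm from the nearest boundary).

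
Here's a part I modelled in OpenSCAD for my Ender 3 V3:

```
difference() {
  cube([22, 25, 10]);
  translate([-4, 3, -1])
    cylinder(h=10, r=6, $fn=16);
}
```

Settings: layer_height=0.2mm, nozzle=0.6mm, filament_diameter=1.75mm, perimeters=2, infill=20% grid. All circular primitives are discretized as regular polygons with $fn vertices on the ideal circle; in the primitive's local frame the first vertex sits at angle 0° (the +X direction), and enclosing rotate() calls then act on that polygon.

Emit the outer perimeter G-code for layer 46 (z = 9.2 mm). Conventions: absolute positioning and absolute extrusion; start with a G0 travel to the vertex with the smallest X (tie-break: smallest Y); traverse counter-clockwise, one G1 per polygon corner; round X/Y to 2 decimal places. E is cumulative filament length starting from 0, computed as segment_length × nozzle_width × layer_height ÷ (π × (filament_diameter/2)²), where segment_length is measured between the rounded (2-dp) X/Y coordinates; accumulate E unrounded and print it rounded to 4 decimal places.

G0 X0.00 Y0.00 Z9.20
G1 X22.00 Y0.00 E1.0976
G1 X22.00 Y25.00 E2.3448
G1 X0.00 Y25.00 E3.4424
G1 X0.00 Y0.00 E4.6897

At z = 9.2 mm: the cube (footprint 22×25) is included at this height; the cylinder at (-4, 3) does not reach this height (z outside [-1, 9]); After the difference (first − rest): none of the subtracted shapes is present at this height, so the 22×25 cube is unchanged — 1 connected region. The outline is a single polygon with 4 vertices. Extrusion per mm of travel: 0.6 × 0.2 / (π × 0.875²) = 0.049890. Accumulating E over each segment gives final E = 4.6897.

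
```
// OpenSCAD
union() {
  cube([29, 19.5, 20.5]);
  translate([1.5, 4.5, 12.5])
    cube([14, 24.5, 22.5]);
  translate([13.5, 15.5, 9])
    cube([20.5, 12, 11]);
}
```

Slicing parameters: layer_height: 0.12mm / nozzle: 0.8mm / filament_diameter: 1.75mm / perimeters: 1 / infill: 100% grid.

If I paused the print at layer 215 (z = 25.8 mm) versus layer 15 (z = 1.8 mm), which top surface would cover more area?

layer 15 (z = 1.8 mm)

Layer 215 (z = 25.8): the cube is not intersected at this z (z outside [0, 20.5]); the cube at (1.5, 4.5) is present — its section is the full 14×24.5 rectangle (area 343.00 mm²); the cube at (13.5, 15.5) is not intersected at this z (z outside [9, 20]); Combining (union): only the 14×24.5 cube at (1.5, 4.5) is present, so the union is just that shape — area = 343.00 mm². So its area = 343.00 mm². Layer 15 (z = 1.8): the 29×19.5 cube contributes its full rectangle (area 565.50 mm²); the cube at (1.5, 4.5) is not intersected at this z (z outside [12.5, 35]); the cube at (13.5, 15.5) does not reach this height (z outside [9, 20]); Taking the union: only the 29×19.5 cube is present, so the union is just that shape — area = 565.50 mm². So its area = 565.50 mm². Layer 15 is larger (565.50 vs 343.00 mm²).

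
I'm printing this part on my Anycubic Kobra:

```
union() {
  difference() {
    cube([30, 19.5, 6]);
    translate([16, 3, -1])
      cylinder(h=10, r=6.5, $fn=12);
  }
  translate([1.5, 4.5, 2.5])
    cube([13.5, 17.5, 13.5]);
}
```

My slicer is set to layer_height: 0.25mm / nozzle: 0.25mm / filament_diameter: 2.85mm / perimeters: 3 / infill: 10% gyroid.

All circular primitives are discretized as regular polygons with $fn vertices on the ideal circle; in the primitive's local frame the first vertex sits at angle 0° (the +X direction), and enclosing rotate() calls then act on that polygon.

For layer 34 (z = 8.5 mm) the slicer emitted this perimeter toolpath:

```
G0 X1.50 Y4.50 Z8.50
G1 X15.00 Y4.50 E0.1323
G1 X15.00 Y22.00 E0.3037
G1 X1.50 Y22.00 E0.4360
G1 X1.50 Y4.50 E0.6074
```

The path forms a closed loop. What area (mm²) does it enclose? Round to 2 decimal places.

Apply the shoelace formula to the sequence of (X, Y) vertices; enclosed area = 236.25 mm².

236.25 mm²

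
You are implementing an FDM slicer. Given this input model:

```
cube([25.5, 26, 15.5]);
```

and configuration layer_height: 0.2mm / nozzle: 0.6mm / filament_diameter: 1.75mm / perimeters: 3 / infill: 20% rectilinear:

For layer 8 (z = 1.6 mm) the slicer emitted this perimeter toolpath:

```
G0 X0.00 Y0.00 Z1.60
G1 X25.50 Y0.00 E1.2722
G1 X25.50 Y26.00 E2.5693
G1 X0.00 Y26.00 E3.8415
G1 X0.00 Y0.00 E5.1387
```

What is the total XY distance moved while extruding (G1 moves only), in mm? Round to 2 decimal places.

Sum the Euclidean lengths of each G1 segment: total = 103.00 mm.

103.00 mm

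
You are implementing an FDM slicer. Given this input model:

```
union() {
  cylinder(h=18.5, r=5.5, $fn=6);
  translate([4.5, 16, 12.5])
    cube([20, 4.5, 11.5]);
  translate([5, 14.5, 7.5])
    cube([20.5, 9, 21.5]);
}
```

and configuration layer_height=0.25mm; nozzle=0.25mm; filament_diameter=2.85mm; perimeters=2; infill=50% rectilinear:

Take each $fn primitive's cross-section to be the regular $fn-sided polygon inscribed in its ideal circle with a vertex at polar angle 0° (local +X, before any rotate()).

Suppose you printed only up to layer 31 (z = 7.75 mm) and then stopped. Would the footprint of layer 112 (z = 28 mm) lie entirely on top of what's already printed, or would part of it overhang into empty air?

entirely on top

Compare the two slices. At z = 7.75: the cylinder: section is a regular 6-gon, circumradius r=5.5 (area = (6/2)·5.500²·sin(360°/6) = 78.59 mm²); the cube at (4.5, 16) does not reach this height (z outside [12.5, 24]); the cube at (5, 14.5) (footprint 20.5×9) is included at this height (area 184.50 mm²); Combining (union): the 2 present regions are separate (no shared area or edge), so areas and boundary lengths simply add and each stays a separate island — area = 263.09 mm². At z = 28: the cylinder is not intersected at this z (z outside [0, 18.5]); the cube at (4.5, 16) is absent (z outside [12.5, 24]); the 20.5×9 cube at (5, 14.5) contributes its full rectangle (area 184.50 mm²); Taking the union: only the 20.5×9 cube at (5, 14.5) is present, so the union is just that shape — area = 184.50 mm². Checking containment: the cross-section at z = 28 is a subset of the cross-section at z = 7.75.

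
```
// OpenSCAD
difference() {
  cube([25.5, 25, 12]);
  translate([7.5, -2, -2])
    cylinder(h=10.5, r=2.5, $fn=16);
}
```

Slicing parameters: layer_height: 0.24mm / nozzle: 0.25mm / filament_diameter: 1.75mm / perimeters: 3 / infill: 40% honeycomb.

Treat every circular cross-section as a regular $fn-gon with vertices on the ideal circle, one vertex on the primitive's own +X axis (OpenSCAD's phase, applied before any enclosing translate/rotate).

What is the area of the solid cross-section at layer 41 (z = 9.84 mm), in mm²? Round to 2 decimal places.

At z = 9.84 mm: the cube is present — its section is the full 25.5×25 rectangle (area 637.50 mm²); the cylinder at (7.5, -2) does not reach this height (z outside [-2, 8.5]); Subtracting the remaining from the first: none of the subtracted shapes is present at this height, so the 25.5×25 cube is unchanged — area = 637.50 mm². Overall, the cross-section is a single solid region. Net area = 637.50 mm².

637.50 mm²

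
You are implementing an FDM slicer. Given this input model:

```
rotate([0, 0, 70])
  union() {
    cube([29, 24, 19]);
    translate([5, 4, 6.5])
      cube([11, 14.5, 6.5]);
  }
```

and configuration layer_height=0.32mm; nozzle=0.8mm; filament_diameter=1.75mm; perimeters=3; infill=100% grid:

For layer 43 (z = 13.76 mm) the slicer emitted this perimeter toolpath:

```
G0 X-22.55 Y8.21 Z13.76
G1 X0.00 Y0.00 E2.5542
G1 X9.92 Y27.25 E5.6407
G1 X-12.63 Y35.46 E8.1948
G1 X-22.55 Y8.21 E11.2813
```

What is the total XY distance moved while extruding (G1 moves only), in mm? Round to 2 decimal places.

106.00 mm

Sum the Euclidean lengths of each G1 segment: total = 106.00 mm.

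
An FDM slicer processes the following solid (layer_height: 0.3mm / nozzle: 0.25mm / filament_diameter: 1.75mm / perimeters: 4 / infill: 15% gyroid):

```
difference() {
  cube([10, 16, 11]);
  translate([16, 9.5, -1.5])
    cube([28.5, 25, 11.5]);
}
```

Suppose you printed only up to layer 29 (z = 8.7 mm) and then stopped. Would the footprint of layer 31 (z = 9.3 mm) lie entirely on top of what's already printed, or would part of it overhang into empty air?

Compare the two slices. At z = 8.7: the cube (footprint 10×16) is included at this height (area 160.00 mm²); the cube at (16, 9.5) is present — its section is the full 28.5×25 rectangle (area 712.50 mm²); Subtracting the remaining from the first: starting from the 10×16 cube (160.00 mm²), the 28.5×25 cube at (16, 9.5) misses the remaining region (no effect) — area = 160.00 mm². At z = 9.3: the cube is present — its section is the full 10×16 rectangle (area 160.00 mm²); the 28.5×25 cube at (16, 9.5) contributes its full rectangle (area 712.50 mm²); After the difference (first − rest): starting from the 10×16 cube (160.00 mm²), the 28.5×25 cube at (16, 9.5) misses the remaining region (no effect) — area = 160.00 mm². Checking containment: the cross-section at z = 9.3 is a subset of the cross-section at z = 8.7.

entirely on top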